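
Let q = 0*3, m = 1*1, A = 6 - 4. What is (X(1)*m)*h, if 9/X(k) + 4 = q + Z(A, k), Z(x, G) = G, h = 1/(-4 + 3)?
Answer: 3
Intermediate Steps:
h = -1 (h = 1/(-1) = -1)
A = 2
m = 1
q = 0
X(k) = 9/(-4 + k) (X(k) = 9/(-4 + (0 + k)) = 9/(-4 + k))
(X(1)*m)*h = ((9/(-4 + 1))*1)*(-1) = ((9/(-3))*1)*(-1) = ((9*(-1/3))*1)*(-1) = -3*1*(-1) = -3*(-1) = 3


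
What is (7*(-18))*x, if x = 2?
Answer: -252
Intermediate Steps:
(7*(-18))*x = (7*(-18))*2 = -126*2 = -252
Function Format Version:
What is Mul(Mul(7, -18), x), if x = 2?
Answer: -252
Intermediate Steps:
Mul(Mul(7, -18), x) = Mul(Mul(7, -18), 2) = Mul(-126, 2) = -252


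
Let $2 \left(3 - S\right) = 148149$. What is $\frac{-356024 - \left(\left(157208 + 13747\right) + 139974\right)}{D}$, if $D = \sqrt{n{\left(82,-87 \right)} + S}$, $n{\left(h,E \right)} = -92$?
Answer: $\frac{666953 i \sqrt{296654}}{148327} \approx 2449.1 i$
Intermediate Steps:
$S = - \frac{148143}{2}$ ($S = 3 - \frac{148149}{2} = - \frac{148143}{2} \approx -74072.0$)
$D = \frac{i \sqrt{296654}}{2}$ ($D = \sqrt{-92 - \frac{148143}{2}} = \sqrt{- \frac{148327}{2}} = \frac{i \sqrt{296654}}{2} \approx 272.33 i$)
$\frac{-356024 - \left(\left(157208 + 13747\right) + 139974\right)}{D} = \frac{-356024 - \left(\left(157208 + 13747\right) + 139974\right)}{\frac{1}{2} i \sqrt{296654}} = \left(-356024 - \left(170955 + 139974\right)\right) \left(- \frac{i \sqrt{296654}}{148327}\right) = \left(-356024 - 310929\right) \left(- \frac{i \sqrt{296654}}{148327}\right) = - 666953 \left(- \frac{i \sqrt{296654}}{148327}\right) = \frac{666953 i \sqrt{296654}}{148327}$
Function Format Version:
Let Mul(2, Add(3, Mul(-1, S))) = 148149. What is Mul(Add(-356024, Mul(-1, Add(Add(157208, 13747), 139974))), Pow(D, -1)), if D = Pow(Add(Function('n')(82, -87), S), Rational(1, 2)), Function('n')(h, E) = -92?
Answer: Mul(Rational(666953, 148327), I, Pow(296654, Rational(1, 2))) ≈ Mul(2449.1, I)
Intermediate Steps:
S = Rational(-148143, 2) (S = Add(3, Mul(Rational(-1, 2), 148149)) = Add(3, Rational(-148149, 2)) = Rational(-148143, 2) ≈ -74072.)
D = Mul(Rational(1, 2), I, Pow(296654, Rational(1, 2))) (D = Pow(Add(-92, Rational(-148143, 2)), Rational(1, 2)) = Pow(Rational(-148327, 2), Rational(1, 2)) = Mul(Rational(1, 2), I, Pow(296654, Rational(1, 2))) ≈ Mul(272.33, I))
Mul(Add(-356024, Mul(-1, Add(Add(157208, 13747), 139974))), Pow(D, -1)) = Mul(Add(-356024, Mul(-1, Add(Add(157208, 13747), 139974))), Pow(Mul(Rational(1, 2), I, Pow(296654, Rational(1, 2))), -1)) = Mul(Add(-356024, Mul(-1, Add(170955, 139974))), Mul(Rational(-1, 148327), I, Pow(296654, Rational(1, 2)))) = Mul(Add(-356024, Mul(-1, 310929)), Mul(Rational(-1, 148327), I, Pow(296654, Rational(1, 2)))) = Mul(Add(-356024, -310929), Mul(Rational(-1, 148327), I, Pow(296654, Rational(1, 2)))) = Mul(-666953, Mul(Rational(-1, 148327), I, Pow(296654, Rational(1, 2)))) = Mul(Rational(666953, 148327), I, Pow(296654, Rational(1, 2)))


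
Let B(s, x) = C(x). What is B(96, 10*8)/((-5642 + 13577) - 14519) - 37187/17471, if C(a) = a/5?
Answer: -30639843/14378633 ≈ -2.1309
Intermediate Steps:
C(a) = a/5 (C(a) = a*(1/5) = a/5)
B(s, x) = x/5
B(96, 10*8)/((-5642 + 13577) - 14519) - 37187/17471 = ((10*8)/5)/((-5642 + 13577) - 14519) - 37187/17471 = ((1/5)*80)/(7935 - 14519) - 37187*1/17471 = 16/(-6584) - 37187/17471 = 16*(-1/6584) - 37187/17471 = -2/823 - 37187/17471 = -30639843/14378633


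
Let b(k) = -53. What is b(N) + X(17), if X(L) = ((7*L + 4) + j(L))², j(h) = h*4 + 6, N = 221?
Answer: 38756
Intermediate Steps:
j(h) = 6 + 4*h (j(h) = 4*h + 6 = 6 + 4*h)
X(L) = (10 + 11*L)² (X(L) = ((7*L + 4) + (6 + 4*L))² = ((4 + 7*L) + (6 + 4*L))² = (10 + 11*L)²)
b(N) + X(17) = -53 + (10 + 11*17)² = -53 + (10 + 187)² = -53 + 197² = -53 + 38809 = 38756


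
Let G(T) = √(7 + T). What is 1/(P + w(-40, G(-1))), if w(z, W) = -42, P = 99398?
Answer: 1/99356 ≈ 1.0065e-5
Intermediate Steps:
1/(P + w(-40, G(-1))) = 1/(99398 - 42) = 1/99356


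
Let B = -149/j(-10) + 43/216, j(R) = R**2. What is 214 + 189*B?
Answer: -5997/200 ≈ -29.985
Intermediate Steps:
B = -6971/5400 (B = -149/((-10)**2) + 43/216 = -149/100 + 43*(1/216) = -149*1/100 + 43/216 = -149/100 + 43/216 = -6971/5400 ≈ -1.2909)
214 + 189*B = 214 + 189*(-6971/5400) = 214 - 48797/200 = -5997/200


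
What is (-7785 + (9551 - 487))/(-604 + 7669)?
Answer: 1279/7065 ≈ 0.18103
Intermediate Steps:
(-7785 + (9551 - 487))/(-604 + 7669) = (-7785 + 9064)/7065 = 1279*(1/7065) = 1279/7065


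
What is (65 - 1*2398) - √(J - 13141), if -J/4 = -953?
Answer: -2333 - I*√9329 ≈ -2333.0 - 96.587*I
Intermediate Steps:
J = 3812 (J = -4*(-953) = 3812)
(65 - 1*2398) - √(J - 13141) = (65 - 1*2398) - √(3812 - 13141) = (65 - 2398) - √(-9329) = -2333 - I*√9329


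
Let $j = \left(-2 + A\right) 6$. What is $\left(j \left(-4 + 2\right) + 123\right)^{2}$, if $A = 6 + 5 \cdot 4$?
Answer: $27225$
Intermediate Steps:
$A = 26$ ($A = 6 + 20 = 26$)
$j = 144$ ($j = \left(-2 + 26\right) 6 = 24 \cdot 6 = 144$)
$\left(j \left(-4 + 2\right) + 123\right)^{2} = \left(144 \left(-4 + 2\right) + 123\right)^{2} = \left(144 \left(-2\right) + 123\right)^{2} = \left(-288 + 123\right)^{2} = \left(-165\right)^{2} = 27225$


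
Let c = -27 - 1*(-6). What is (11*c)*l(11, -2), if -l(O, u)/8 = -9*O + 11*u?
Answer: -223608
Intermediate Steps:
c = -21 (c = -27 + 6 = -21)
l(O, u) = -88*u + 72*O (l(O, u) = -8*(-9*O + 11*u) = -88*u + 72*O)
(11*c)*l(11, -2) = (11*(-21))*(-88*(-2) + 72*11) = -231*(176 + 792) = -231*968 = -223608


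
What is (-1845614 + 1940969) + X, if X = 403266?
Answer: 498621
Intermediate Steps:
(-1845614 + 1940969) + X = (-1845614 + 1940969) + 403266 = 95355 + 403266 = 498621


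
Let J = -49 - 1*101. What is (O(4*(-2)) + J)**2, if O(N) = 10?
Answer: 19600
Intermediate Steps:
J = -150 (J = -49 - 101 = -150)
(O(4*(-2)) + J)**2 = (10 - 150)**2 = (-140)**2 = 19600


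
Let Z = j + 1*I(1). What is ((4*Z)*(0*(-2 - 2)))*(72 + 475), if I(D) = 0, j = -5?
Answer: 0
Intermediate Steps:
Z = -5 (Z = -5 + 1*0 = -5 + 0 = -5)
((4*Z)*(0*(-2 - 2)))*(72 + 475) = ((4*(-5))*(0*(-2 - 2)))*(72 + 475) = -0*(-4)*547 = -20*0*547 = 0*547 = 0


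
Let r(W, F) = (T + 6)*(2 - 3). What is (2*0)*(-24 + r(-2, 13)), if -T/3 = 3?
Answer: 0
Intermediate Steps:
T = -9 (T = -3*3 = -9)
r(W, F) = 3 (r(W, F) = (-9 + 6)*(2 - 3) = -3*(-1) = 3)
(2*0)*(-24 + r(-2, 13)) = (2*0)*(-24 + 3) = 0*(-21) = 0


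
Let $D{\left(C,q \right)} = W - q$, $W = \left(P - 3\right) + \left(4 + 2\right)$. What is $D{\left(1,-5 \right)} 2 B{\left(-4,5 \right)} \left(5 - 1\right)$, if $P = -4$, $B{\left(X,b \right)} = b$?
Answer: $160$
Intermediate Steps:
$W = -1$ ($W = \left(-4 - 3\right) + \left(4 + 2\right) = -7 + 6 = -1$)
$D{\left(C,q \right)} = -1 - q$
$D{\left(1,-5 \right)} 2 B{\left(-4,5 \right)} \left(5 - 1\right) = \left(-1 - -5\right) 2 \cdot 5 \left(5 - 1\right) = \left(-1 + 5\right) 2 \cdot 5 \cdot 4 = 4 \cdot 2 \cdot 20 = 8 \cdot 20 = 160$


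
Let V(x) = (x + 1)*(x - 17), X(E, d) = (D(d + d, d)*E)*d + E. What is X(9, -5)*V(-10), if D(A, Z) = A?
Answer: 111537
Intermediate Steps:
X(E, d) = E + 2*E*d² (X(E, d) = ((d + d)*E)*d + E = ((2*d)*E)*d + E = (2*E*d)*d + E = 2*E*d² + E = E + 2*E*d²)
V(x) = (1 + x)*(-17 + x)
X(9, -5)*V(-10) = (9*(1 + 2*(-5)²))*(-17 + (-10)² - 16*(-10)) = (9*(1 + 2*25))*(-17 + 100 + 160) = (9*(1 + 50))*243 = (9*51)*243 = 459*243 = 111537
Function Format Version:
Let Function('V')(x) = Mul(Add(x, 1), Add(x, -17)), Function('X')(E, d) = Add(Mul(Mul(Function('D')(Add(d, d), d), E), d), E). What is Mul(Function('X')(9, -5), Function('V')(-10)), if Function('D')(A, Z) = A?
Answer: 111537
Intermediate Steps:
Function('X')(E, d) = Add(E, Mul(2, E, Pow(d, 2))) (Function('X')(E, d) = Add(Mul(Mul(Add(d, d), E), d), E) = Add(Mul(Mul(Mul(2, d), E), d), E) = Add(Mul(Mul(2, E, d), d), E) = Add(Mul(2, E, Pow(d, 2)), E) = Add(E, Mul(2, E, Pow(d, 2))))
Function('V')(x) = Mul(Add(1, x), Add(-17, x))
Mul(Function('X')(9, -5), Function('V')(-10)) = Mul(Mul(9, Add(1, Mul(2, Pow(-5, 2)))), Add(-17, Pow(-10, 2), Mul(-16, -10))) = Mul(Mul(9, Add(1, Mul(2, 25))), Add(-17, 100, 160)) = Mul(Mul(9, Add(1, 50)), 243) = Mul(Mul(9, 51), 243) = Mul(459, 243) = 111537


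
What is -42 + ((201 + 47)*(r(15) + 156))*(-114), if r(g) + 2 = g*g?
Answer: -10715130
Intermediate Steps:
r(g) = -2 + g² (r(g) = -2 + g*g = -2 + g²)
-42 + ((201 + 47)*(r(15) + 156))*(-114) = -42 + ((201 + 47)*((-2 + 15²) + 156))*(-114) = -42 + (248*((-2 + 225) + 156))*(-114) = -42 + (248*(223 + 156))*(-114) = -42 + (248*379)*(-114) = -42 + 93992*(-114) = -42 - 10715088 = -10715130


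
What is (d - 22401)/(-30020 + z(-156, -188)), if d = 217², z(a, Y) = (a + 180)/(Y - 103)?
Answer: -598684/727987 ≈ -0.82238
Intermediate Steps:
z(a, Y) = (180 + a)/(-103 + Y)
d = 47089
(d - 22401)/(-30020 + z(-156, -188)) = (47089 - 22401)/(-30020 + (180 - 156)/(-103 - 188)) = 24688/(-30020 + 24/(-291)) = 24688/(-30020 - 1/291*24) = 24688/(-30020 - 8/97) = 24688/(-2911948/97) = 24688*(-97/2911948) = -598684/727987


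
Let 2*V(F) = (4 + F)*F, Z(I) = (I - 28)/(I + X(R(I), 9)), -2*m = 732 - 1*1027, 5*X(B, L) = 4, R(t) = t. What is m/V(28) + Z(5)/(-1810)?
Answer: 1558759/4703104 ≈ 0.33143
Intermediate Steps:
X(B, L) = ⅘ (X(B, L) = (⅕)*4 = ⅘)
m = 295/2 (m = -(732 - 1*1027)/2 = -(732 - 1027)/2 = -½*(-295) = 295/2 ≈ 147.50)
Z(I) = (-28 + I)/(⅘ + I) (Z(I) = (I - 28)/(I + ⅘) = (-28 + I)/(⅘ + I))
V(F) = F*(4 + F)/2 (V(F) = ((4 + F)*F)/2 = (F*(4 + F))/2 = F*(4 + F)/2)
m/V(28) + Z(5)/(-1810) = 295/(2*(((½)*28*(4 + 28)))) + (5*(-28 + 5)/(4 + 5*5))/(-1810) = 295/(2*(((½)*28*32))) + (5*(-23)/(4 + 25))*(-1/1810) = (295/2)/448 + (5*(-23)/29)*(-1/1810) = (295/2)*(1/448) + (5*(1/29)*(-23))*(-1/1810) = 295/896 - 115/29*(-1/1810) = 295/896 + 23/10498 = 1558759/4703104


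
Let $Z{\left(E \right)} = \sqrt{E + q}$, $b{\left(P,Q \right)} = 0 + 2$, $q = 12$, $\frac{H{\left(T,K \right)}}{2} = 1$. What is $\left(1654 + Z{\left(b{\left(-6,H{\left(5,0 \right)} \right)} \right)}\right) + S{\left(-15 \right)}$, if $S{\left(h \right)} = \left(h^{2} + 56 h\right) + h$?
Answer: $1024 + \sqrt{14} \approx 1027.7$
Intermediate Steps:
$H{\left(T,K \right)} = 2$ ($H{\left(T,K \right)} = 2 \cdot 1 = 2$)
$b{\left(P,Q \right)} = 2$
$S{\left(h \right)} = h^{2} + 57 h$
$Z{\left(E \right)} = \sqrt{12 + E}$ ($Z{\left(E \right)} = \sqrt{E + 12} = \sqrt{12 + E}$)
$\left(1654 + Z{\left(b{\left(-6,H{\left(5,0 \right)} \right)} \right)}\right) + S{\left(-15 \right)} = \left(1654 + \sqrt{12 + 2}\right) - 15 \left(57 - 15\right) = \left(1654 + \sqrt{14}\right) - 630 = 1024 + \sqrt{14}$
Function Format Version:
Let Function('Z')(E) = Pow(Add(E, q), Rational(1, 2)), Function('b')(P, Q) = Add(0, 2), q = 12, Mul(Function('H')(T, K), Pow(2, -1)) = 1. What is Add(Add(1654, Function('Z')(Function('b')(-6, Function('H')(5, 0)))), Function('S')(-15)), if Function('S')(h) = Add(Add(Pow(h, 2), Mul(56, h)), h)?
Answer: Add(1024, Pow(14, Rational(1, 2))) ≈ 1027.7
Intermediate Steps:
Function('H')(T, K) = 2 (Function('H')(T, K) = Mul(2, 1) = 2)
Function('b')(P, Q) = 2
Function('S')(h) = Add(Pow(h, 2), Mul(57, h))
Function('Z')(E) = Pow(Add(12, E), Rational(1, 2)) (Function('Z')(E) = Pow(Add(E, 12), Rational(1, 2)) = Pow(Add(12, E), Rational(1, 2)))
Add(Add(1654, Function('Z')(Function('b')(-6, Function('H')(5, 0)))), Function('S')(-15)) = Add(Add(1654, Pow(Add(12, 2), Rational(1, 2))), Mul(-15, Add(57, -15))) = Add(Add(1654, Pow(14, Rational(1, 2))), Mul(-15, 42)) = Add(Add(1654, Pow(14, Rational(1, 2))), -630) = Add(1024, Pow(14, Rational(1, 2)))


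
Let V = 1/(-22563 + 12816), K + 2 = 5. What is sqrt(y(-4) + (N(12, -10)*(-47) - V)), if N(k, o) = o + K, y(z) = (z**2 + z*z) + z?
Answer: 8*sqrt(163110)/171 ≈ 18.894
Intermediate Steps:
K = 3 (K = -2 + 5 = 3)
y(z) = z + 2*z**2 (y(z) = (z**2 + z**2) + z = 2*z**2 + z = z + 2*z**2)
N(k, o) = 3 + o (N(k, o) = o + 3 = 3 + o)
V = -1/9747 (V = 1/(-9747) = -1/9747 ≈ -0.00010260)
sqrt(y(-4) + (N(12, -10)*(-47) - V)) = sqrt(-4*(1 + 2*(-4)) + ((3 - 10)*(-47) - 1*(-1/9747))) = sqrt(-4*(1 - 8) + (-7*(-47) + 1/9747)) = sqrt(-4*(-7) + (329 + 1/9747)) = sqrt(28 + 3206764/9747) = sqrt(3479680/9747) = 8*sqrt(163110)/171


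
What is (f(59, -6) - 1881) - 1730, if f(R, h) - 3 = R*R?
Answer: -127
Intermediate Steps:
f(R, h) = 3 + R² (f(R, h) = 3 + R*R = 3 + R²)
(f(59, -6) - 1881) - 1730 = ((3 + 59²) - 1881) - 1730 = ((3 + 3481) - 1881) - 1730 = (3484 - 1881) - 1730 = 1603 - 1730 = -127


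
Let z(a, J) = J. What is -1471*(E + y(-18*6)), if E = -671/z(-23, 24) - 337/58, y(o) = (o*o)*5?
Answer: -59674376207/696 ≈ -8.5739e+7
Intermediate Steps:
y(o) = 5*o**2 (y(o) = o**2*5 = 5*o**2)
E = -23503/696 (E = -671/24 - 337/58 = -23503/696 ≈ -33.769)
-1471*(E + y(-18*6)) = -1471*(-23503/696 + 5*(-18*6)**2) = -1471*(-23503/696 + 5*(-108)**2) = -1471*(-23503/696 + 5*11664) = -1471*(-23503/696 + 58320) = -1471*40567217/696 = -59674376207/696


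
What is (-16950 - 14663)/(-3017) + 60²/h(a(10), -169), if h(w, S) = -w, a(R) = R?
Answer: -1054507/3017 ≈ -349.52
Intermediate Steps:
(-16950 - 14663)/(-3017) + 60²/h(a(10), -169) = (-16950 - 14663)/(-3017) + 60²/((-1*10)) = -31613*(-1/3017) + 3600/(-10) = 31613/3017 + 3600*(-⅒) = 31613/3017 - 360 = -1054507/3017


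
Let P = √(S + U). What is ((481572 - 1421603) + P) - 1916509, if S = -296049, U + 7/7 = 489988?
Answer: -2856540 + √193938 ≈ -2.8561e+6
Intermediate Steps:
U = 489987 (U = -1 + 489988 = 489987)
P = √193938 (P = √(-296049 + 489987) = √193938 ≈ 440.38)
((481572 - 1421603) + P) - 1916509 = ((481572 - 1421603) + √193938) - 1916509 = (-940031 + √193938) - 1916509 = -2856540 + √193938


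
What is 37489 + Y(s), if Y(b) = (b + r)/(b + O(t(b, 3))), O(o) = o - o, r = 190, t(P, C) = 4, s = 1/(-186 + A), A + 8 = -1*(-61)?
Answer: 12220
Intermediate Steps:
A = 53 (A = -8 - 1*(-61) = -8 + 61 = 53)
s = -1/133 (s = 1/(-186 + 53) = 1/(-133) = -1/133 ≈ -0.0075188)
O(o) = 0
Y(b) = (190 + b)/b (Y(b) = (b + 190)/(b + 0) = (190 + b)/b)
37489 + Y(s) = 37489 + (190 - 1/133)/(-1/133) = 37489 - 133*25269/133 = 37489 - 25269 = 12220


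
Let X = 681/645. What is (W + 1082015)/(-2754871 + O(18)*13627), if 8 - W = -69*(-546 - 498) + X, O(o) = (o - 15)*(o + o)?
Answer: -217146978/275878325 ≈ -0.78711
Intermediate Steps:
X = 227/215 (X = 681*(1/645) = 227/215 ≈ 1.0558)
O(o) = 2*o*(-15 + o) (O(o) = (-15 + o)*(2*o) = 2*o*(-15 + o))
W = -15486247/215 (W = 8 - (-69*(-546 - 498) + 227/215) = 8 - (-69*(-1044) + 227/215) = 8 - (72036 + 227/215) = 8 - 1*15487967/215 = 8 - 15487967/215 = -15486247/215 ≈ -72029.)
(W + 1082015)/(-2754871 + O(18)*13627) = (-15486247/215 + 1082015)/(-2754871 + (2*18*(-15 + 18))*13627) = 217146978/(215*(-2754871 + (2*18*3)*13627)) = 217146978/(215*(-2754871 + 108*13627)) = 217146978/(215*(-2754871 + 1471716)) = (217146978/215)/(-1283155) = (217146978/215)*(-1/1283155) = -217146978/275878325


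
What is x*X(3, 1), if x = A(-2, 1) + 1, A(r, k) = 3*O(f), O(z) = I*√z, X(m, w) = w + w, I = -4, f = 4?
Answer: -46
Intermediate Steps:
X(m, w) = 2*w
O(z) = -4*√z
A(r, k) = -24 (A(r, k) = 3*(-4*√4) = 3*(-4*2) = 3*(-8) = -24)
x = -23 (x = -24 + 1 = -23)
x*X(3, 1) = -46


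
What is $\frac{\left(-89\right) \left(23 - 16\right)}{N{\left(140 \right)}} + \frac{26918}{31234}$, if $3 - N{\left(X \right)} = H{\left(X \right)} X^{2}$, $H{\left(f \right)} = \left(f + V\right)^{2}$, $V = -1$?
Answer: $\frac{5096819933414}{5914026670349} \approx 0.86182$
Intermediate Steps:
$H{\left(f \right)} = \left(-1 + f\right)^{2}$ ($H{\left(f \right)} = \left(f - 1\right)^{2} = \left(-1 + f\right)^{2}$)
$N{\left(X \right)} = 3 - X^{2} \left(-1 + X\right)^{2}$ ($N{\left(X \right)} = 3 - \left(-1 + X\right)^{2} X^{2} = 3 - X^{2} \left(-1 + X\right)^{2}$)
$\frac{\left(-89\right) \left(23 - 16\right)}{N{\left(140 \right)}} + \frac{26918}{31234} = \frac{\left(-89\right) \left(23 - 16\right)}{3 - 140^{2} \left(-1 + 140\right)^{2}} + \frac{26918}{31234} = \frac{\left(-89\right) 7}{3 - 19600 \cdot 139^{2}} + 26918 \cdot \frac{1}{31234} = - \frac{623}{3 - 19600 \cdot 19321} + \frac{13459}{15617} = - \frac{623}{3 - 378691600} + \frac{13459}{15617} = - \frac{623}{-378691597} + \frac{13459}{15617} = \left(-623\right) \left(- \frac{1}{378691597}\right) + \frac{13459}{15617} = \frac{623}{378691597} + \frac{13459}{15617} = \frac{5096819933414}{5914026670349}$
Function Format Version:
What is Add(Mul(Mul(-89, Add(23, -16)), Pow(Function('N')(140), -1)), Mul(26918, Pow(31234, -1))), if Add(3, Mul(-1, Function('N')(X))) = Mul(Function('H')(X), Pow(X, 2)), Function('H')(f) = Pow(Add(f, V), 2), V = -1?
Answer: Rational(5096819933414, 5914026670349) ≈ 0.86182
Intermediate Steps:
Function('H')(f) = Pow(Add(-1, f), 2) (Function('H')(f) = Pow(Add(f, -1), 2) = Pow(Add(-1, f), 2))
Function('N')(X) = Add(3, Mul(-1, Pow(X, 2), Pow(Add(-1, X), 2))) (Function('N')(X) = Add(3, Mul(-1, Mul(Pow(Add(-1, X), 2), Pow(X, 2)))) = Add(3, Mul(-1, Mul(Pow(X, 2), Pow(Add(-1, X), 2)))) = Add(3, Mul(-1, Pow(X, 2), Pow(Add(-1, X), 2))))
Add(Mul(Mul(-89, Add(23, -16)), Pow(Function('N')(140), -1)), Mul(26918, Pow(31234, -1))) = Add(Mul(Mul(-89, Add(23, -16)), Pow(Add(3, Mul(-1, Pow(140, 2), Pow(Add(-1, 140), 2))), -1)), Mul(26918, Pow(31234, -1))) = Add(Mul(Mul(-89, 7), Pow(Add(3, Mul(-1, 19600, Pow(139, 2))), -1)), Mul(26918, Rational(1, 31234))) = Add(Mul(-623, Pow(Add(3, Mul(-1, 19600, 19321)), -1)), Rational(13459, 15617)) = Add(Mul(-623, Pow(Add(3, -378691600), -1)), Rational(13459, 15617)) = Add(Mul(-623, Pow(-378691597, -1)), Rational(13459, 15617)) = Add(Mul(-623, Rational(-1, 378691597)), Rational(13459, 15617)) = Add(Rational(623, 378691597), Rational(13459, 15617)) = Rational(5096819933414, 5914026670349)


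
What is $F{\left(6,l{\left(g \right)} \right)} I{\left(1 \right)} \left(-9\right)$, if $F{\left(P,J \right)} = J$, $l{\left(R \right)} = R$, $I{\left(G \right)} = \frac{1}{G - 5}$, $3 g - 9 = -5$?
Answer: $3$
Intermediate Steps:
$g = \frac{4}{3}$ ($g = 3 + \frac{1}{3} \left(-5\right) = 3 - \frac{5}{3} = \frac{4}{3} \approx 1.3333$)
$I{\left(G \right)} = \frac{1}{-5 + G}$
$F{\left(6,l{\left(g \right)} \right)} I{\left(1 \right)} \left(-9\right) = \frac{4}{3 \left(-5 + 1\right)} \left(-9\right) = \frac{4}{3 \left(-4\right)} \left(-9\right) = \frac{4}{3} \left(- \frac{1}{4}\right) \left(-9\right) = \left(- \frac{1}{3}\right) \left(-9\right) = 3$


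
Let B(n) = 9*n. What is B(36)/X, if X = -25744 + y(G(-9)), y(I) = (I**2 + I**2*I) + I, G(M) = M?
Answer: -324/26401 ≈ -0.012272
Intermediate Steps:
y(I) = I + I**2 + I**3 (y(I) = (I**2 + I**3) + I = I + I**2 + I**3)
X = -26401 (X = -25744 - 9*(1 - 9 + (-9)**2) = -25744 - 9*(1 - 9 + 81) = -25744 - 9*73 = -25744 - 657 = -26401)
B(36)/X = (9*36)/(-26401) = 324*(-1/26401) = -324/26401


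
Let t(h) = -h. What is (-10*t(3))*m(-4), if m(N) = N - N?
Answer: 0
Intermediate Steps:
m(N) = 0
(-10*t(3))*m(-4) = -(-10)*3*0 = -10*(-3)*0 = 30*0 = 0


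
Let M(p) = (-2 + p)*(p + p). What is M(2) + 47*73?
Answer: 3431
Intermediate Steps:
M(p) = 2*p*(-2 + p) (M(p) = (-2 + p)*(2*p) = 2*p*(-2 + p))
M(2) + 47*73 = 2*2*(-2 + 2) + 47*73 = 2*2*0 + 3431 = 0 + 3431 = 3431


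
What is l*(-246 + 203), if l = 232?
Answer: -9976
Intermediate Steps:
l*(-246 + 203) = 232*(-246 + 203) = 232*(-43) = -9976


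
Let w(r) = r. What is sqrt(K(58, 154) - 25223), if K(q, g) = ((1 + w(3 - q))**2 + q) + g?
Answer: 3*I*sqrt(2455) ≈ 148.64*I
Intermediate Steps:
K(q, g) = g + q + (4 - q)**2 (K(q, g) = ((1 + (3 - q))**2 + q) + g = ((4 - q)**2 + q) + g = (q + (4 - q)**2) + g = g + q + (4 - q)**2)
sqrt(K(58, 154) - 25223) = sqrt((154 + 58 + (-4 + 58)**2) - 25223) = sqrt((154 + 58 + 54**2) - 25223) = sqrt((154 + 58 + 2916) - 25223) = sqrt(3128 - 25223) = sqrt(-22095) = 3*I*sqrt(2455)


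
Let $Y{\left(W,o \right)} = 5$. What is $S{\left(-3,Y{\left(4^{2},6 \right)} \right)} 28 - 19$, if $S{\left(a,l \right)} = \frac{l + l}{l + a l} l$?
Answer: $-159$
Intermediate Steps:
$S{\left(a,l \right)} = \frac{2 l^{2}}{l + a l}$ ($S{\left(a,l \right)} = \frac{2 l}{l + a l} l = \frac{2 l^{2}}{l + a l}$)
$S{\left(-3,Y{\left(4^{2},6 \right)} \right)} 28 - 19 = 2 \cdot 5 \frac{1}{1 - 3} \cdot 28 - 19 = 2 \cdot 5 \frac{1}{-2} \cdot 28 - 19 = 2 \cdot 5 \left(- \frac{1}{2}\right) 28 - 19 = \left(-5\right) 28 - 19 = -140 - 19 = -159$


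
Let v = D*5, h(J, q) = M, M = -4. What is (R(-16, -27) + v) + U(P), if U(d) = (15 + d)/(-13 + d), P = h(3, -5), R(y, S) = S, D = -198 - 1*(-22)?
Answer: -15430/17 ≈ -907.65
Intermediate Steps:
D = -176 (D = -198 + 22 = -176)
h(J, q) = -4
P = -4
v = -880 (v = -176*5 = -880)
U(d) = (15 + d)/(-13 + d)
(R(-16, -27) + v) + U(P) = (-27 - 880) + (15 - 4)/(-13 - 4) = -907 + 11/(-17) = -907 - 1/17*11 = -907 - 11/17 = -15430/17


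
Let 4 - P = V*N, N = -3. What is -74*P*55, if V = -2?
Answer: 8140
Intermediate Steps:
P = -2 (P = 4 - (-2)*(-3) = 4 - 1*6 = 4 - 6 = -2)
-74*P*55 = -74*(-2)*55 = 148*55 = 8140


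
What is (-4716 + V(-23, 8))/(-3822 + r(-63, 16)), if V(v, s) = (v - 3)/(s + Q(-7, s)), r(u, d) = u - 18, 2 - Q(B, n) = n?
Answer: 4729/3903 ≈ 1.2116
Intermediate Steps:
Q(B, n) = 2 - n
r(u, d) = -18 + u
V(v, s) = -3/2 + v/2 (V(v, s) = (v - 3)/(s + (2 - s)) = (-3 + v)/2 = (-3 + v)*(½) = -3/2 + v/2)
(-4716 + V(-23, 8))/(-3822 + r(-63, 16)) = (-4716 + (-3/2 + (½)*(-23)))/(-3822 + (-18 - 63)) = (-4716 + (-3/2 - 23/2))/(-3822 - 81) = (-4716 - 13)/(-3903) = -4729*(-1/3903) = 4729/3903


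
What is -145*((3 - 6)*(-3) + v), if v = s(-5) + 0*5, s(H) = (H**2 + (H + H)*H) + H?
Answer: -11455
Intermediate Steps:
s(H) = H + 3*H**2 (s(H) = (H**2 + (2*H)*H) + H = (H**2 + 2*H**2) + H = 3*H**2 + H = H + 3*H**2)
v = 70 (v = -5*(1 + 3*(-5)) + 0*5 = -5*(1 - 15) + 0 = -5*(-14) + 0 = 70 + 0 = 70)
-145*((3 - 6)*(-3) + v) = -145*((3 - 6)*(-3) + 70) = -145*(-3*(-3) + 70) = -145*(9 + 70) = -145*79 = -11455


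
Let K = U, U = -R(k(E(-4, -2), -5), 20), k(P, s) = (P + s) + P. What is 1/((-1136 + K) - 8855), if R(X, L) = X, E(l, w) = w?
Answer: -1/9982 ≈ -0.00010018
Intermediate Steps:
k(P, s) = s + 2*P
U = 9 (U = -(-5 + 2*(-2)) = -(-5 - 4) = -1*(-9) = 9)
K = 9
1/((-1136 + K) - 8855) = 1/((-1136 + 9) - 8855) = 1/(-1127 - 8855) = 1/(-9982) = -1/9982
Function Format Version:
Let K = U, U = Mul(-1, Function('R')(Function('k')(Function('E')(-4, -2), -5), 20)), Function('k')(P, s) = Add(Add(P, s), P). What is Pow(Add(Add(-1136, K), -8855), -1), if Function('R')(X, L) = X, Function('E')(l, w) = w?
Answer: Rational(-1, 9982) ≈ -0.00010018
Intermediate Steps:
Function('k')(P, s) = Add(s, Mul(2, P))
U = 9 (U = Mul(-1, Add(-5, Mul(2, -2))) = Mul(-1, Add(-5, -4)) = Mul(-1, -9) = 9)
K = 9
Pow(Add(Add(-1136, K), -8855), -1) = Pow(Add(Add(-1136, 9), -8855), -1) = Pow(Add(-1127, -8855), -1) = Pow(-9982, -1) = Rational(-1, 9982)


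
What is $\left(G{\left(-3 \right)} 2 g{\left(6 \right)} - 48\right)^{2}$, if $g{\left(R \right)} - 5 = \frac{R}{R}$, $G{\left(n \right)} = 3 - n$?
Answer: $576$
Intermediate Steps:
$g{\left(R \right)} = 6$ ($g{\left(R \right)} = 5 + \frac{R}{R} = 5 + 1 = 6$)
$\left(G{\left(-3 \right)} 2 g{\left(6 \right)} - 48\right)^{2} = \left(\left(3 - -3\right) 2 \cdot 6 - 48\right)^{2} = \left(\left(3 + 3\right) 2 \cdot 6 - 48\right)^{2} = \left(6 \cdot 2 \cdot 6 - 48\right)^{2} = \left(12 \cdot 6 - 48\right)^{2} = \left(72 - 48\right)^{2} = 24^{2} = 576$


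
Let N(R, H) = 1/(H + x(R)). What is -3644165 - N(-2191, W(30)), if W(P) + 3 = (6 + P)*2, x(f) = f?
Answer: -7732918129/2122 ≈ -3.6442e+6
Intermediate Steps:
W(P) = 9 + 2*P (W(P) = -3 + (6 + P)*2 = -3 + (12 + 2*P) = 9 + 2*P)
N(R, H) = 1/(H + R)
-3644165 - N(-2191, W(30)) = -3644165 - 1/((9 + 2*30) - 2191) = -3644165 - 1/((9 + 60) - 2191) = -3644165 - 1/(69 - 2191) = -3644165 - 1/(-2122) = -3644165 - 1*(-1/2122) = -3644165 + 1/2122 = -7732918129/2122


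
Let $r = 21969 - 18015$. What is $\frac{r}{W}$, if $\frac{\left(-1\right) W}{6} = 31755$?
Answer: $- \frac{659}{31755} \approx -0.020753$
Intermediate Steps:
$W = -190530$ ($W = \left(-6\right) 31755 = -190530$)
$r = 3954$
$\frac{r}{W} = \frac{3954}{-190530} = 3954 \left(- \frac{1}{190530}\right) = - \frac{659}{31755}$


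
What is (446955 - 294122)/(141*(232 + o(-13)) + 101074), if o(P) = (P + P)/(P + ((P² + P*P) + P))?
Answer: 611332/535097 ≈ 1.1425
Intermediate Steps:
o(P) = 2*P/(2*P + 2*P²) (o(P) = (2*P)/(P + ((P² + P²) + P)) = (2*P)/(P + (2*P² + P)) = (2*P)/(P + (P + 2*P²)) = (2*P)/(2*P + 2*P²) = 2*P/(2*P + 2*P²))
(446955 - 294122)/(141*(232 + o(-13)) + 101074) = (446955 - 294122)/(141*(232 + 1/(1 - 13)) + 101074) = 152833/(141*(232 + 1/(-12)) + 101074) = 152833/(141*(232 - 1/12) + 101074) = 152833/(141*(2783/12) + 101074) = 152833/(130801/4 + 101074) = 152833/(535097/4) = 152833*(4/535097) = 611332/535097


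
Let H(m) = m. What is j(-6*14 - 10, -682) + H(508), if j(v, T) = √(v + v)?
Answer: 508 + 2*I*√47 ≈ 508.0 + 13.711*I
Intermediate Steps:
j(v, T) = √2*√v (j(v, T) = √(2*v) = √2*√v)
j(-6*14 - 10, -682) + H(508) = √2*√(-6*14 - 10) + 508 = √2*√(-84 - 10) + 508 = √2*√(-94) + 508 = √2*(I*√94) + 508 = 2*I*√47 + 508 = 508 + 2*I*√47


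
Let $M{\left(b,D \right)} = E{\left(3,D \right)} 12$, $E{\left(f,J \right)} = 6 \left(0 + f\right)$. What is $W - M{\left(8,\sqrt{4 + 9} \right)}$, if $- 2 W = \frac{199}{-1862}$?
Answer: $- \frac{804185}{3724} \approx -215.95$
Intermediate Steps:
$E{\left(f,J \right)} = 6 f$
$M{\left(b,D \right)} = 216$ ($M{\left(b,D \right)} = 6 \cdot 3 \cdot 12 = 18 \cdot 12 = 216$)
$W = \frac{199}{3724}$ ($W = - \frac{199 \frac{1}{-1862}}{2} = - \frac{199 \left(- \frac{1}{1862}\right)}{2} = \left(- \frac{1}{2}\right) \left(- \frac{199}{1862}\right) = \frac{199}{3724} \approx 0.053437$)
$W - M{\left(8,\sqrt{4 + 9} \right)} = \frac{199}{3724} - 216 = - \frac{804185}{3724}$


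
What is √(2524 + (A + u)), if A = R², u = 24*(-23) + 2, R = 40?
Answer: √3574 ≈ 59.783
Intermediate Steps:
u = -550 (u = -552 + 2 = -550)
A = 1600 (A = 40² = 1600)
√(2524 + (A + u)) = √(2524 + (1600 - 550)) = √(2524 + 1050) = √3574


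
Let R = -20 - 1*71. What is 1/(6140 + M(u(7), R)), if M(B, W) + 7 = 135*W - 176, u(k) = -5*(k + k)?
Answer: -1/6328 ≈ -0.00015803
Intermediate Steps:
u(k) = -10*k
R = -91 (R = -20 - 71 = -91)
M(B, W) = -183 + 135*W (M(B, W) = -7 + (135*W - 176) = -7 + (-176 + 135*W) = -183 + 135*W)
1/(6140 + M(u(7), R)) = 1/(6140 + (-183 + 135*(-91))) = 1/(6140 + (-183 - 12285)) = 1/(6140 - 12468) = 1/(-6328) = -1/6328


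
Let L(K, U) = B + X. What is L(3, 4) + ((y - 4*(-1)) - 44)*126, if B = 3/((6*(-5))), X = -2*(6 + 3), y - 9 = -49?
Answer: -100981/10 ≈ -10098.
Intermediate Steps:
y = -40 (y = 9 - 49 = -40)
X = -18 (X = -2*9 = -18)
B = -⅒ (B = 3/(-30) = 3*(-1/30) = -⅒ ≈ -0.10000)
L(K, U) = -181/10 (L(K, U) = -⅒ - 18 = -181/10)
L(3, 4) + ((y - 4*(-1)) - 44)*126 = -181/10 + ((-40 - 4*(-1)) - 44)*126 = -181/10 + ((-40 + 4) - 44)*126 = -181/10 + (-36 - 44)*126 = -181/10 - 80*126 = -181/10 - 10080 = -100981/10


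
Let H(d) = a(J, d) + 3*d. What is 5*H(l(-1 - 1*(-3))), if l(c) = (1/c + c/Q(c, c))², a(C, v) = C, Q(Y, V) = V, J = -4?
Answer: 55/4 ≈ 13.750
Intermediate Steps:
l(c) = (1 + 1/c)² (l(c) = (1/c + c/c)² = (1/c + 1)² = (1 + 1/c)²)
H(d) = -4 + 3*d
5*H(l(-1 - 1*(-3))) = 5*(-4 + 3*((1 + (-1 - 1*(-3)))²/(-1 - 1*(-3))²)) = 5*(-4 + 3*((1 + (-1 + 3))²/(-1 + 3)²)) = 5*(-4 + 3*((1 + 2)²/2²)) = 5*(-4 + 3*((¼)*3²)) = 5*(-4 + 3*((¼)*9)) = 5*(-4 + 3*(9/4)) = 5*(-4 + 27/4) = 5*(11/4) = 55/4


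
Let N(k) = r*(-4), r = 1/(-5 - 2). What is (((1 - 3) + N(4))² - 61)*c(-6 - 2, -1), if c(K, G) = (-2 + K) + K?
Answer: 52002/49 ≈ 1061.3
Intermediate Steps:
r = -⅐ (r = 1/(-7) = -⅐ ≈ -0.14286)
N(k) = 4/7 (N(k) = -⅐*(-4) = 4/7)
c(K, G) = -2 + 2*K
(((1 - 3) + N(4))² - 61)*c(-6 - 2, -1) = (((1 - 3) + 4/7)² - 61)*(-2 + 2*(-6 - 2)) = ((-2 + 4/7)² - 61)*(-2 + 2*(-8)) = ((-10/7)² - 61)*(-2 - 16) = (100/49 - 61)*(-18) = -2889/49*(-18) = 52002/49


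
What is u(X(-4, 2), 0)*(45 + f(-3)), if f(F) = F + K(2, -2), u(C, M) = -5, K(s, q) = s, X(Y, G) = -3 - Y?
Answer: -220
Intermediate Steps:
f(F) = 2 + F (f(F) = F + 2 = 2 + F)
u(X(-4, 2), 0)*(45 + f(-3)) = -5*(45 + (2 - 3)) = -5*(45 - 1) = -5*44 = -220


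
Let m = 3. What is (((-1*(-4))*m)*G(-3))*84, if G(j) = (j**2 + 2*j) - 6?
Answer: -3024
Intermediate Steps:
G(j) = -6 + j**2 + 2*j
(((-1*(-4))*m)*G(-3))*84 = ((-1*(-4)*3)*(-6 + (-3)**2 + 2*(-3)))*84 = ((4*3)*(-6 + 9 - 6))*84 = (12*(-3))*84 = -36*84 = -3024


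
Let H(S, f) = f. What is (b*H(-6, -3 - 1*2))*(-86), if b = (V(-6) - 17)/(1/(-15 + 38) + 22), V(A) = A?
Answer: -227470/507 ≈ -448.66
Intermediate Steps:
b = -529/507 (b = (-6 - 17)/(1/(-15 + 38) + 22) = -23/(1/23 + 22) = -23/507/23 = -23*23/507 = -529/507 ≈ -1.0434)
(b*H(-6, -3 - 1*2))*(-86) = -529*(-3 - 1*2)/507*(-86) = -529*(-3 - 2)/507*(-86) = -529/507*(-5)*(-86) = (2645/507)*(-86) = -227470/507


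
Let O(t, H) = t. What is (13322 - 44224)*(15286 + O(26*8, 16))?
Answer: -478795588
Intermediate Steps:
(13322 - 44224)*(15286 + O(26*8, 16)) = (13322 - 44224)*(15286 + 26*8) = -30902*(15286 + 208) = -30902*15494 = -478795588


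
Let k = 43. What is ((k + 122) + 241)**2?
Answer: 164836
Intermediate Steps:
((k + 122) + 241)**2 = ((43 + 122) + 241)**2 = (165 + 241)**2 = 406**2 = 164836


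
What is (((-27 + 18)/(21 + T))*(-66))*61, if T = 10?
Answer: 36234/31 ≈ 1168.8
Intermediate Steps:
(((-27 + 18)/(21 + T))*(-66))*61 = (((-27 + 18)/(21 + 10))*(-66))*61 = (-9/31*(-66))*61 = (-9*1/31*(-66))*61 = -9/31*(-66)*61 = (594/31)*61 = 36234/31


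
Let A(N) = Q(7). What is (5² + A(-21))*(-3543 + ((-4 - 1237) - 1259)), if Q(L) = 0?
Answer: -151075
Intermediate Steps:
A(N) = 0
(5² + A(-21))*(-3543 + ((-4 - 1237) - 1259)) = (5² + 0)*(-3543 + ((-4 - 1237) - 1259)) = (25 + 0)*(-3543 + (-1241 - 1259)) = 25*(-3543 - 2500) = 25*(-6043) = -151075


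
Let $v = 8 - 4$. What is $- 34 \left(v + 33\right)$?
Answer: $-1258$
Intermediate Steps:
$v = 4$ ($v = 8 - 4 = 4$)
$- 34 \left(v + 33\right) = - 34 \left(4 + 33\right) = \left(-34\right) 37 = -1258$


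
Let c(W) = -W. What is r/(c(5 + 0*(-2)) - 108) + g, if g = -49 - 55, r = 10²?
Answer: -11852/113 ≈ -104.89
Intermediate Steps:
r = 100
g = -104
r/(c(5 + 0*(-2)) - 108) + g = 100/(-(5 + 0*(-2)) - 108) - 104 = 100/(-(5 + 0) - 108) - 104 = 100/(-1*5 - 108) - 104 = 100/(-5 - 108) - 104 = 100/(-113) - 104 = -1/113*100 - 104 = -100/113 - 104 = -11852/113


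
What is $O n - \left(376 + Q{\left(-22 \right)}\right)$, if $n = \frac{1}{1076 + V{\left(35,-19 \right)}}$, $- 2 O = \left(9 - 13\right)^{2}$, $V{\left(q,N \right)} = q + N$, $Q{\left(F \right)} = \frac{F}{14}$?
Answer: $- \frac{14603}{39} \approx -374.44$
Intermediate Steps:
$Q{\left(F \right)} = \frac{F}{14}$ ($Q{\left(F \right)} = F \frac{1}{14} = \frac{F}{14}$)
$V{\left(q,N \right)} = N + q$
$O = -8$ ($O = - \frac{\left(9 - 13\right)^{2}}{2} = - \frac{\left(-4\right)^{2}}{2} = \left(- \frac{1}{2}\right) 16 = -8$)
$n = \frac{1}{1092}$ ($n = \frac{1}{1076 + \left(-19 + 35\right)} = \frac{1}{1076 + 16} = \frac{1}{1092} \approx 0.00091575$)
$O n - \left(376 + Q{\left(-22 \right)}\right) = \left(-8\right) \frac{1}{1092} - \left(376 + \frac{1}{14} \left(-22\right)\right) = - \frac{2}{273} - \frac{2621}{7} = - \frac{14603}{39}$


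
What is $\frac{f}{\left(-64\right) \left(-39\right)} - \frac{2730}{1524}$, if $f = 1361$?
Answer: $- \frac{394993}{316992} \approx -1.2461$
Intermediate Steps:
$\frac{f}{\left(-64\right) \left(-39\right)} - \frac{2730}{1524} = \frac{1361}{\left(-64\right) \left(-39\right)} - \frac{2730}{1524} = \frac{1361}{2496} - \frac{455}{254} = - \frac{394993}{316992}$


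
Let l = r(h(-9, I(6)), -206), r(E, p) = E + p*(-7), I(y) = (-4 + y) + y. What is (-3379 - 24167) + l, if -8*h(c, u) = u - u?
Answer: -26104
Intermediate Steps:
I(y) = -4 + 2*y
h(c, u) = 0 (h(c, u) = -(u - u)/8 = -⅛*0 = 0)
r(E, p) = E - 7*p
l = 1442 (l = 0 - 7*(-206) = 0 + 1442 = 1442)
(-3379 - 24167) + l = (-3379 - 24167) + 1442 = -27546 + 1442 = -26104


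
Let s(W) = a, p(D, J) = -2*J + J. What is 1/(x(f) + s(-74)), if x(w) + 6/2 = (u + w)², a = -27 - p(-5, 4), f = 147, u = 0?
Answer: 1/21583 ≈ 4.6333e-5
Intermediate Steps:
p(D, J) = -J
a = -23 (a = -27 - (-1)*4 = -27 - 1*(-4) = -27 + 4 = -23)
s(W) = -23
x(w) = -3 + w² (x(w) = -3 + (0 + w)² = -3 + w²)
1/(x(f) + s(-74)) = 1/((-3 + 147²) - 23) = 1/((-3 + 21609) - 23) = 1/(21606 - 23) = 1/21583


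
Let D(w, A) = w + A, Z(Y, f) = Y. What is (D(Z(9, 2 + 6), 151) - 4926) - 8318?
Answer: -13084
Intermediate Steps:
D(w, A) = A + w
(D(Z(9, 2 + 6), 151) - 4926) - 8318 = ((151 + 9) - 4926) - 8318 = (160 - 4926) - 8318 = -4766 - 8318 = -13084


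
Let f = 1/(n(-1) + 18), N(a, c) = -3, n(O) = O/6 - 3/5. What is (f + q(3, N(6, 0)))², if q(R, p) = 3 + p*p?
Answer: 38862756/267289 ≈ 145.40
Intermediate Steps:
n(O) = -⅗ + O/6 (n(O) = O*(⅙) - 3*⅕ = O/6 - ⅗ = -⅗ + O/6)
q(R, p) = 3 + p²
f = 30/517 (f = 1/((-⅗ + (⅙)*(-1)) + 18) = 1/((-⅗ - ⅙) + 18) = 1/(-23/30 + 18) = 1/(517/30) = 30/517 ≈ 0.058027)
(f + q(3, N(6, 0)))² = (30/517 + (3 + (-3)²))² = (30/517 + (3 + 9))² = (30/517 + 12)² = (6234/517)² = 38862756/267289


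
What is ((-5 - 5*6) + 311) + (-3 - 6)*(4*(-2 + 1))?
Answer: 312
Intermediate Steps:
((-5 - 5*6) + 311) + (-3 - 6)*(4*(-2 + 1)) = ((-5 - 30) + 311) - 36*(-1) = (-35 + 311) - 9*(-4) = 276 + 36 = 312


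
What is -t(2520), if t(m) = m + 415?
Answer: -2935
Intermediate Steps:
t(m) = 415 + m
-t(2520) = -(415 + 2520) = -1*2935 = -2935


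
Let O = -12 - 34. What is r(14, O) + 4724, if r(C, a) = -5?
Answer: 4719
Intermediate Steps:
O = -46
r(14, O) + 4724 = -5 + 4724 = 4719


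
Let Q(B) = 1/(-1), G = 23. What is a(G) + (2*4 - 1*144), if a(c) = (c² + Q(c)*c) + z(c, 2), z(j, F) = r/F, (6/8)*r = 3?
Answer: 372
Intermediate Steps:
r = 4 (r = (4/3)*3 = 4)
Q(B) = -1 (Q(B) = 1*(-1) = -1)
z(j, F) = 4/F
a(c) = 2 + c² - c (a(c) = (c² - c) + 4/2 = (c² - c) + 4*(½) = (c² - c) + 2 = 2 + c² - c)
a(G) + (2*4 - 1*144) = (2 + 23² - 1*23) + (2*4 - 1*144) = (2 + 529 - 23) + (8 - 144) = 508 - 136 = 372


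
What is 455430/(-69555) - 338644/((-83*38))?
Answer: 737265240/7312549 ≈ 100.82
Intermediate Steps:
455430/(-69555) - 338644/((-83*38)) = 455430*(-1/69555) - 338644/(-3154) = -30362/4637 - 338644*(-1/3154) = -30362/4637 + 169322/1577 = 737265240/7312549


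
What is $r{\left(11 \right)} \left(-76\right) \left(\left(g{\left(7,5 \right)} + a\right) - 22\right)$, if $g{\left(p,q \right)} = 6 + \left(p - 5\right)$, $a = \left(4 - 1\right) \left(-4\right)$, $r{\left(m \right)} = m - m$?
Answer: $0$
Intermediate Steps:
$r{\left(m \right)} = 0$
$a = -12$ ($a = 3 \left(-4\right) = -12$)
$g{\left(p,q \right)} = 1 + p$ ($g{\left(p,q \right)} = 6 + \left(-5 + p\right) = 1 + p$)
$r{\left(11 \right)} \left(-76\right) \left(\left(g{\left(7,5 \right)} + a\right) - 22\right) = 0 \left(-76\right) \left(\left(\left(1 + 7\right) - 12\right) - 22\right) = 0 \left(\left(8 - 12\right) - 22\right) = 0 \left(-4 - 22\right) = 0 \left(-26\right) = 0$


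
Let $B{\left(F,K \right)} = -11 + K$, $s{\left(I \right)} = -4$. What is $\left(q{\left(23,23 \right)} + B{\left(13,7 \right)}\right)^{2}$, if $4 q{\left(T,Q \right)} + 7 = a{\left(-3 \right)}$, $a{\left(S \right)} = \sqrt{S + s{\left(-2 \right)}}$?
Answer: $\frac{\left(23 - i \sqrt{7}\right)^{2}}{16} \approx 32.625 - 7.6065 i$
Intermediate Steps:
$a{\left(S \right)} = \sqrt{-4 + S}$ ($a{\left(S \right)} = \sqrt{S - 4} = \sqrt{-4 + S}$)
$q{\left(T,Q \right)} = - \frac{7}{4} + \frac{i \sqrt{7}}{4}$ ($q{\left(T,Q \right)} = - \frac{7}{4} + \frac{\sqrt{-4 - 3}}{4} = - \frac{7}{4} + \frac{\sqrt{-7}}{4} = - \frac{7}{4} + \frac{i \sqrt{7}}{4}$)
$\left(q{\left(23,23 \right)} + B{\left(13,7 \right)}\right)^{2} = \left(\left(- \frac{7}{4} + \frac{i \sqrt{7}}{4}\right) + \left(-11 + 7\right)\right)^{2} = \left(\left(- \frac{7}{4} + \frac{i \sqrt{7}}{4}\right) - 4\right)^{2} = \left(- \frac{23}{4} + \frac{i \sqrt{7}}{4}\right)^{2}$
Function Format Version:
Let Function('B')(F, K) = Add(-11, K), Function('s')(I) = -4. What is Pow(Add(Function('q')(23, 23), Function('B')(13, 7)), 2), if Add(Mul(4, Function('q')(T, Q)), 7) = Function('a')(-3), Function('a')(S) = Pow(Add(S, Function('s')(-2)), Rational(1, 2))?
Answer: Mul(Rational(1, 16), Pow(Add(23, Mul(-1, I, Pow(7, Rational(1, 2)))), 2)) ≈ Add(32.625, Mul(-7.6065, I))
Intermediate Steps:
Function('a')(S) = Pow(Add(-4, S), Rational(1, 2)) (Function('a')(S) = Pow(Add(S, -4), Rational(1, 2)) = Pow(Add(-4, S), Rational(1, 2)))
Function('q')(T, Q) = Add(Rational(-7, 4), Mul(Rational(1, 4), I, Pow(7, Rational(1, 2)))) (Function('q')(T, Q) = Add(Rational(-7, 4), Mul(Rational(1, 4), Pow(Add(-4, -3), Rational(1, 2)))) = Add(Rational(-7, 4), Mul(Rational(1, 4), Pow(-7, Rational(1, 2)))) = Add(Rational(-7, 4), Mul(Rational(1, 4), Mul(I, Pow(7, Rational(1, 2))))) = Add(Rational(-7, 4), Mul(Rational(1, 4), I, Pow(7, Rational(1, 2)))))
Pow(Add(Function('q')(23, 23), Function('B')(13, 7)), 2) = Pow(Add(Add(Rational(-7, 4), Mul(Rational(1, 4), I, Pow(7, Rational(1, 2)))), Add(-11, 7)), 2) = Pow(Add(Add(Rational(-7, 4), Mul(Rational(1, 4), I, Pow(7, Rational(1, 2)))), -4), 2) = Pow(Add(Rational(-23, 4), Mul(Rational(1, 4), I, Pow(7, Rational(1, 2)))), 2)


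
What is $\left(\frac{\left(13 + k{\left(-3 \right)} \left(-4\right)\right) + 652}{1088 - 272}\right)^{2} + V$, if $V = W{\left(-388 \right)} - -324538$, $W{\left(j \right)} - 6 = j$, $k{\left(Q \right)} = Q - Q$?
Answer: $\frac{215841659761}{665856} \approx 3.2416 \cdot 10^{5}$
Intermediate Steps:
$k{\left(Q \right)} = 0$
$W{\left(j \right)} = 6 + j$
$V = 324156$ ($V = \left(6 - 388\right) - -324538 = -382 + 324538 = 324156$)
$\left(\frac{\left(13 + k{\left(-3 \right)} \left(-4\right)\right) + 652}{1088 - 272}\right)^{2} + V = \left(\frac{\left(13 + 0 \left(-4\right)\right) + 652}{1088 - 272}\right)^{2} + 324156 = \left(\frac{\left(13 + 0\right) + 652}{816}\right)^{2} + 324156 = \left(\left(13 + 652\right) \frac{1}{816}\right)^{2} + 324156 = \left(665 \cdot \frac{1}{816}\right)^{2} + 324156 = \left(\frac{665}{816}\right)^{2} + 324156 = \frac{442225}{665856} + 324156 = \frac{215841659761}{665856}$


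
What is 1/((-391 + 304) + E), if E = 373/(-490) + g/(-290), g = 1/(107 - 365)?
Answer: -3666180/321748397 ≈ -0.011395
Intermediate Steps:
g = -1/258 (g = 1/(-258) = -1/258 ≈ -0.0038760)
E = -2790737/3666180 (E = 373/(-490) - 1/258/(-290) = 373*(-1/490) - 1/258*(-1/290) = -373/490 + 1/74820 = -2790737/3666180 ≈ -0.76121)
1/((-391 + 304) + E) = 1/((-391 + 304) - 2790737/3666180) = 1/(-87 - 2790737/3666180) = 1/(-321748397/3666180) = -3666180/321748397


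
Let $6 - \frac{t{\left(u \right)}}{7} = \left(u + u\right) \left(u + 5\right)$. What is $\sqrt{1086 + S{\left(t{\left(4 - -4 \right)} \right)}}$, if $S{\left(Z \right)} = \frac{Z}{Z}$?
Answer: $\sqrt{1087} \approx 32.97$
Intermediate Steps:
$t{\left(u \right)} = 42 - 14 u \left(5 + u\right)$ ($t{\left(u \right)} = 42 - 7 \left(u + u\right) \left(u + 5\right) = 42 - 7 \cdot 2 u \left(5 + u\right) = 42 - 14 u \left(5 + u\right)$)
$S{\left(Z \right)} = 1$
$\sqrt{1086 + S{\left(t{\left(4 - -4 \right)} \right)}} = \sqrt{1086 + 1} = \sqrt{1087}$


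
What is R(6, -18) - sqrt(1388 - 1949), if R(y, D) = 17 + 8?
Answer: 25 - I*sqrt(561) ≈ 25.0 - 23.685*I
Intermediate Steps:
R(y, D) = 25
R(6, -18) - sqrt(1388 - 1949) = 25 - sqrt(1388 - 1949) = 25 - sqrt(-561) = 25 - I*sqrt(561)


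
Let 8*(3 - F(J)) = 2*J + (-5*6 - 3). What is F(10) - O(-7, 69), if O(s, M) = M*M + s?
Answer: -37995/8 ≈ -4749.4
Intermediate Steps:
O(s, M) = s + M**2 (O(s, M) = M**2 + s = s + M**2)
F(J) = 57/8 - J/4 (F(J) = 3 - (2*J + (-5*6 - 3))/8 = 3 - (2*J + (-30 - 3))/8 = 3 - (2*J - 33)/8 = 3 - (-33 + 2*J)/8 = 3 + (33/8 - J/4) = 57/8 - J/4)
F(10) - O(-7, 69) = (57/8 - 1/4*10) - (-7 + 69**2) = (57/8 - 5/2) - (-7 + 4761) = 37/8 - 1*4754 = 37/8 - 4754 = -37995/8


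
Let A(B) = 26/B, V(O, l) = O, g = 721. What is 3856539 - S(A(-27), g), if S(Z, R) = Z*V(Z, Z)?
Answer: 2811416255/729 ≈ 3.8565e+6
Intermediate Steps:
S(Z, R) = Z² (S(Z, R) = Z*Z = Z²)
3856539 - S(A(-27), g) = 3856539 - (26/(-27))² = 3856539 - (26*(-1/27))² = 3856539 - (-26/27)² = 3856539 - 1*676/729 = 3856539 - 676/729 = 2811416255/729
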